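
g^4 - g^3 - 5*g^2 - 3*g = g*(g - 3)*(g + 1)^2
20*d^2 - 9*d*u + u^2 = (-5*d + u)*(-4*d + u)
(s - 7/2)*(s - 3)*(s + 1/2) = s^3 - 6*s^2 + 29*s/4 + 21/4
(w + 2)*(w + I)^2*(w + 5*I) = w^4 + 2*w^3 + 7*I*w^3 - 11*w^2 + 14*I*w^2 - 22*w - 5*I*w - 10*I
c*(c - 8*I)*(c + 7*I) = c^3 - I*c^2 + 56*c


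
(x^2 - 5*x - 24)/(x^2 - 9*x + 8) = (x + 3)/(x - 1)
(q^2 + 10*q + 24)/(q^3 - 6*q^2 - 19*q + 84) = (q + 6)/(q^2 - 10*q + 21)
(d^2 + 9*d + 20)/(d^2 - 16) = (d + 5)/(d - 4)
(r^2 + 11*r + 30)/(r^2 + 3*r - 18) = (r + 5)/(r - 3)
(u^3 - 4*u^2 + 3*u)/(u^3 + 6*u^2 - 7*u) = (u - 3)/(u + 7)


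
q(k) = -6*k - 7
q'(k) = -6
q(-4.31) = 18.86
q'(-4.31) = -6.00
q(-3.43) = 13.58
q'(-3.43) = -6.00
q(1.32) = -14.92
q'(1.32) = -6.00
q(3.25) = -26.50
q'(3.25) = -6.00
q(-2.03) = 5.18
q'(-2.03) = -6.00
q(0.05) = -7.30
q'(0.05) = -6.00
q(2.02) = -19.12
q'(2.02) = -6.00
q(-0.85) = -1.90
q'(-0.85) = -6.00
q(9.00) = -61.00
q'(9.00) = -6.00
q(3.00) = -25.00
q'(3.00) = -6.00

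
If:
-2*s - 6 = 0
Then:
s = -3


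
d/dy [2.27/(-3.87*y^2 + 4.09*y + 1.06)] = (17.5698*y - 9.2843)/(-3.87*y^2 + 4.09*y + 1.06)^2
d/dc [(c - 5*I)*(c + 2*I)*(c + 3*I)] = 3*c^2 + 19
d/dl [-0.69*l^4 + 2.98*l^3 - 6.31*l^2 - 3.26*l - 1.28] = -2.76*l^3 + 8.94*l^2 - 12.62*l - 3.26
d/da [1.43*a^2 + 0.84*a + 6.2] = 2.86*a + 0.84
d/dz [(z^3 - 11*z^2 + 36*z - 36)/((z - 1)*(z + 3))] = (z^4 + 4*z^3 - 67*z^2 + 138*z - 36)/(z^4 + 4*z^3 - 2*z^2 - 12*z + 9)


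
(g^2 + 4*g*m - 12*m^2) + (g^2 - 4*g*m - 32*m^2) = 2*g^2 - 44*m^2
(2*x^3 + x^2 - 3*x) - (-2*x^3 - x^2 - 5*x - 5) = 4*x^3 + 2*x^2 + 2*x + 5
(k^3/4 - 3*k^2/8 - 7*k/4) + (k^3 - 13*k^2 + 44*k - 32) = 5*k^3/4 - 107*k^2/8 + 169*k/4 - 32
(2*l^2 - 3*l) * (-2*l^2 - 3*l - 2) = -4*l^4 + 5*l^2 + 6*l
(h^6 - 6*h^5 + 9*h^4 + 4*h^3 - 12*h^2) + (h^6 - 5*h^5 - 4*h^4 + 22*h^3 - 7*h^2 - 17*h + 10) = 2*h^6 - 11*h^5 + 5*h^4 + 26*h^3 - 19*h^2 - 17*h + 10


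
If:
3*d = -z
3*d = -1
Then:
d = -1/3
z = 1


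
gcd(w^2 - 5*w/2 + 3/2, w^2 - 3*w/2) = w - 3/2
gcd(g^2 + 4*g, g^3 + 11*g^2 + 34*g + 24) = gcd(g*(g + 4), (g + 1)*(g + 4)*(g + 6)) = g + 4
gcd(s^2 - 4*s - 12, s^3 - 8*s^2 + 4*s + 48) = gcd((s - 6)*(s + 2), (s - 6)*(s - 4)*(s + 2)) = s^2 - 4*s - 12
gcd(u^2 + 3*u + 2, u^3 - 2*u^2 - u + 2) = u + 1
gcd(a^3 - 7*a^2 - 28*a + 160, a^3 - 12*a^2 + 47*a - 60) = a - 4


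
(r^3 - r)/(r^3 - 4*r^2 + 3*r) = (r + 1)/(r - 3)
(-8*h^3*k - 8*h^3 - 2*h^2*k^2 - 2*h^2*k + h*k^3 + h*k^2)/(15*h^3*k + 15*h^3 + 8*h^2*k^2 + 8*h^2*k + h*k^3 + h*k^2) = (-8*h^2 - 2*h*k + k^2)/(15*h^2 + 8*h*k + k^2)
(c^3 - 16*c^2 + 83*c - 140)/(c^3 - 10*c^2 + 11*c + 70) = (c - 4)/(c + 2)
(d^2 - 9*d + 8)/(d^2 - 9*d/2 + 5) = 2*(d^2 - 9*d + 8)/(2*d^2 - 9*d + 10)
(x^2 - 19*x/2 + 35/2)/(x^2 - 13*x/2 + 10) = (x - 7)/(x - 4)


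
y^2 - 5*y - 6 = (y - 6)*(y + 1)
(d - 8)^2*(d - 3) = d^3 - 19*d^2 + 112*d - 192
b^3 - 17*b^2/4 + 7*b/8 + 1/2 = (b - 4)*(b - 1/2)*(b + 1/4)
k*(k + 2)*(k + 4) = k^3 + 6*k^2 + 8*k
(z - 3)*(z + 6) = z^2 + 3*z - 18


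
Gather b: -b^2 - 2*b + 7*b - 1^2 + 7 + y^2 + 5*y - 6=-b^2 + 5*b + y^2 + 5*y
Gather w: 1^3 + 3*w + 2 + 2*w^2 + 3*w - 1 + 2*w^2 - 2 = 4*w^2 + 6*w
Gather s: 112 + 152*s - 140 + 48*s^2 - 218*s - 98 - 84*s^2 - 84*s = -36*s^2 - 150*s - 126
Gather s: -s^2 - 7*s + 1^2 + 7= -s^2 - 7*s + 8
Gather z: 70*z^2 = 70*z^2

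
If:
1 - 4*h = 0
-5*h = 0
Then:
No Solution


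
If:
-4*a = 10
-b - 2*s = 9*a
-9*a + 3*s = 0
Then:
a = -5/2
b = 75/2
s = -15/2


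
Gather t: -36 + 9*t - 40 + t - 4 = 10*t - 80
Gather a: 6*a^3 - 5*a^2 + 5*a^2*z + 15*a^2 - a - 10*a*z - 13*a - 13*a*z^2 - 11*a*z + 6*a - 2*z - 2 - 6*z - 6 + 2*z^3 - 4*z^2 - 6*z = 6*a^3 + a^2*(5*z + 10) + a*(-13*z^2 - 21*z - 8) + 2*z^3 - 4*z^2 - 14*z - 8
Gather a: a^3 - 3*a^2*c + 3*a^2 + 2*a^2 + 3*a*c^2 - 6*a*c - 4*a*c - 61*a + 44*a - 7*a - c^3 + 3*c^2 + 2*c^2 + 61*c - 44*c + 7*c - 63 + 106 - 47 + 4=a^3 + a^2*(5 - 3*c) + a*(3*c^2 - 10*c - 24) - c^3 + 5*c^2 + 24*c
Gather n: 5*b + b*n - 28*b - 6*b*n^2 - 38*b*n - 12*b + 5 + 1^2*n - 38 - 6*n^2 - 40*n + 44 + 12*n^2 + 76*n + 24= -35*b + n^2*(6 - 6*b) + n*(37 - 37*b) + 35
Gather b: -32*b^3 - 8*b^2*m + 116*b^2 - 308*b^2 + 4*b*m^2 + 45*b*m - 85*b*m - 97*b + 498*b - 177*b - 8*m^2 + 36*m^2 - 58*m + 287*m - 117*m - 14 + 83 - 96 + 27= -32*b^3 + b^2*(-8*m - 192) + b*(4*m^2 - 40*m + 224) + 28*m^2 + 112*m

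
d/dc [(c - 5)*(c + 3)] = 2*c - 2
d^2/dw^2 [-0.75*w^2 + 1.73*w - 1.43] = -1.50000000000000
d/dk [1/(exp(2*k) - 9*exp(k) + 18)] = (9 - 2*exp(k))*exp(k)/(exp(2*k) - 9*exp(k) + 18)^2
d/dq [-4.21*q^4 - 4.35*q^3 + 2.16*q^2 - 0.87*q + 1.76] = -16.84*q^3 - 13.05*q^2 + 4.32*q - 0.87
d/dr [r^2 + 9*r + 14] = 2*r + 9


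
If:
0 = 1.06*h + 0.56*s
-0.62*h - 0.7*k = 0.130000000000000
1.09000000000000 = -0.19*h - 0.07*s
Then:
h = -18.96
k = 16.60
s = 35.88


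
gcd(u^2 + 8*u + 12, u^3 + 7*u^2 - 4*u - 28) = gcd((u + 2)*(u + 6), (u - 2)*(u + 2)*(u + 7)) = u + 2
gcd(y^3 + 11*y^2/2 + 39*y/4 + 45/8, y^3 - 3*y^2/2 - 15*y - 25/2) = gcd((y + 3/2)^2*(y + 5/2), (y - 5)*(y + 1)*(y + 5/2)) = y + 5/2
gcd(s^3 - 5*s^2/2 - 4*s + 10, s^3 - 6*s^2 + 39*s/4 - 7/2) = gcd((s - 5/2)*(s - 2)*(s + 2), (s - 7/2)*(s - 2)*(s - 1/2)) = s - 2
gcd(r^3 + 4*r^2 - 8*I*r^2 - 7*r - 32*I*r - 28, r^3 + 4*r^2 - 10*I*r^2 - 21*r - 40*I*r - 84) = r^2 + r*(4 - 7*I) - 28*I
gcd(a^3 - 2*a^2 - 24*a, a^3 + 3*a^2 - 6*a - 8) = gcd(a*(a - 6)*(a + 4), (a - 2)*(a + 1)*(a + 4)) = a + 4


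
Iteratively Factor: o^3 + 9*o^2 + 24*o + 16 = (o + 4)*(o^2 + 5*o + 4) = (o + 1)*(o + 4)*(o + 4)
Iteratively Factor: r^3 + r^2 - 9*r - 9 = (r - 3)*(r^2 + 4*r + 3) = (r - 3)*(r + 3)*(r + 1)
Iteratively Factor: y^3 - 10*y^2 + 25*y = (y - 5)*(y^2 - 5*y) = y*(y - 5)*(y - 5)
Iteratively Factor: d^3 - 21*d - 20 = (d + 1)*(d^2 - d - 20) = (d - 5)*(d + 1)*(d + 4)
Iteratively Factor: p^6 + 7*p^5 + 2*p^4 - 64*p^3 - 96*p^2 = (p)*(p^5 + 7*p^4 + 2*p^3 - 64*p^2 - 96*p) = p*(p + 4)*(p^4 + 3*p^3 - 10*p^2 - 24*p) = p*(p + 2)*(p + 4)*(p^3 + p^2 - 12*p) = p*(p + 2)*(p + 4)^2*(p^2 - 3*p) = p*(p - 3)*(p + 2)*(p + 4)^2*(p)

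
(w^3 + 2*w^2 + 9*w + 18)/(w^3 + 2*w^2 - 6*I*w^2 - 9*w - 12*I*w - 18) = (w + 3*I)/(w - 3*I)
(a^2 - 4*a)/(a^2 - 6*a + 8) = a/(a - 2)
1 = 1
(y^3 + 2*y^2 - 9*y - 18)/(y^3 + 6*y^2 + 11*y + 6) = (y - 3)/(y + 1)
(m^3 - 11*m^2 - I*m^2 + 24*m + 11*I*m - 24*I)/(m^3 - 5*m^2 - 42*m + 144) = (m - I)/(m + 6)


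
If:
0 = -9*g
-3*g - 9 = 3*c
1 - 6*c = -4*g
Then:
No Solution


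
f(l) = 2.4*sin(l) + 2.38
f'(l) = 2.4*cos(l)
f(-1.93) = 0.13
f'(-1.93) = -0.84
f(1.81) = 4.71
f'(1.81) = -0.57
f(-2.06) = 0.26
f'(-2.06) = -1.13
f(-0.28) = 1.72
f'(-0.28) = 2.31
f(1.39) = 4.74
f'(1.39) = 0.43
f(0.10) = 2.62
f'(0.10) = 2.39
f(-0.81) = 0.64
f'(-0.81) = 1.65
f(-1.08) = 0.26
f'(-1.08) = 1.13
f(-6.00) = 3.05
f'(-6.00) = 2.30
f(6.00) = 1.71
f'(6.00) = 2.30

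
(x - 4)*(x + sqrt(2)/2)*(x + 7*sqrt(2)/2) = x^3 - 4*x^2 + 4*sqrt(2)*x^2 - 16*sqrt(2)*x + 7*x/2 - 14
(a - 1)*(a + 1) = a^2 - 1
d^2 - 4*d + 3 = (d - 3)*(d - 1)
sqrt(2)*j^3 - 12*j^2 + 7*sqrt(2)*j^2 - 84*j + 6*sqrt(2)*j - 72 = (j + 6)*(j - 6*sqrt(2))*(sqrt(2)*j + sqrt(2))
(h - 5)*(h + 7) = h^2 + 2*h - 35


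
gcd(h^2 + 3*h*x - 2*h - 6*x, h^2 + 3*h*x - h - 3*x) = h + 3*x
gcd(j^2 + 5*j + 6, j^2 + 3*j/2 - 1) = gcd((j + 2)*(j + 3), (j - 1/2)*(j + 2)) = j + 2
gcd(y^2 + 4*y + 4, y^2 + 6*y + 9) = 1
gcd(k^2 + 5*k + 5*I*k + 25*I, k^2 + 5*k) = k + 5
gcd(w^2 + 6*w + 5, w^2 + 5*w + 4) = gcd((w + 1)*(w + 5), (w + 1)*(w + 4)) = w + 1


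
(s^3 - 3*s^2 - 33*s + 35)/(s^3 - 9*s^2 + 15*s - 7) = (s + 5)/(s - 1)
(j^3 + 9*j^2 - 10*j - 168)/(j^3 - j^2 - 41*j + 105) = (j^2 + 2*j - 24)/(j^2 - 8*j + 15)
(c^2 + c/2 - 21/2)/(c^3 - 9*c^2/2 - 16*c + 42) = (c - 3)/(c^2 - 8*c + 12)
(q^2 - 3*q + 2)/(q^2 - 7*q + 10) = (q - 1)/(q - 5)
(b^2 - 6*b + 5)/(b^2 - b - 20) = (b - 1)/(b + 4)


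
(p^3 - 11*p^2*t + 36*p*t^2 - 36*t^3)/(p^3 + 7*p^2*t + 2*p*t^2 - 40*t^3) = (p^2 - 9*p*t + 18*t^2)/(p^2 + 9*p*t + 20*t^2)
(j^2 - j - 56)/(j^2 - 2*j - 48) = (j + 7)/(j + 6)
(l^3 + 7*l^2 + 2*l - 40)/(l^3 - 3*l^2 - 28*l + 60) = (l + 4)/(l - 6)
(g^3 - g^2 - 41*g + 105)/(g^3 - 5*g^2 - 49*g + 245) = (g - 3)/(g - 7)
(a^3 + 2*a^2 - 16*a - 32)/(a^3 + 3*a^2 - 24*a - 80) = (a^2 - 2*a - 8)/(a^2 - a - 20)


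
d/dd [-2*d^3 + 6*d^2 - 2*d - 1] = -6*d^2 + 12*d - 2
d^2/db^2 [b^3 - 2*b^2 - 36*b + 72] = 6*b - 4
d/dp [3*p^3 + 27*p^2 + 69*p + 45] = 9*p^2 + 54*p + 69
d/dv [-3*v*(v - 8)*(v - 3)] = -9*v^2 + 66*v - 72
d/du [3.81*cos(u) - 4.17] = -3.81*sin(u)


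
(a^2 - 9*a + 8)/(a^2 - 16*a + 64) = (a - 1)/(a - 8)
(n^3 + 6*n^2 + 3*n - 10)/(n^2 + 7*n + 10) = n - 1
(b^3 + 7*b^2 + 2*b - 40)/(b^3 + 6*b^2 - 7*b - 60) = (b - 2)/(b - 3)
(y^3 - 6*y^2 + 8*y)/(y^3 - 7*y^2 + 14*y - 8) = y/(y - 1)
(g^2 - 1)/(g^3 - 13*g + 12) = (g + 1)/(g^2 + g - 12)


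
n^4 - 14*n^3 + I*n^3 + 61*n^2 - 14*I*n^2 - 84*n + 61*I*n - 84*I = (n - 7)*(n - 4)*(n - 3)*(n + I)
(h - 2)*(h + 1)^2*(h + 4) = h^4 + 4*h^3 - 3*h^2 - 14*h - 8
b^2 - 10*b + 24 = (b - 6)*(b - 4)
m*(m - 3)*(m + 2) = m^3 - m^2 - 6*m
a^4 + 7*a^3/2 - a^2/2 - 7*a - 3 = (a + 1/2)*(a + 3)*(a - sqrt(2))*(a + sqrt(2))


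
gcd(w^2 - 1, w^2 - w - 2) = w + 1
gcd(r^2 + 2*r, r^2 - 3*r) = r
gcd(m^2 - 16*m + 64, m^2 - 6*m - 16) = m - 8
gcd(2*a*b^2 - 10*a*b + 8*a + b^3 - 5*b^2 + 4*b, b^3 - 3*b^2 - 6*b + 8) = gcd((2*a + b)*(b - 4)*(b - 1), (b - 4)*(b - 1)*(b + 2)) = b^2 - 5*b + 4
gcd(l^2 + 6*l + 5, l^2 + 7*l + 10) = l + 5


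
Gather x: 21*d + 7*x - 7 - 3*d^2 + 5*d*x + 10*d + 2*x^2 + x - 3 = -3*d^2 + 31*d + 2*x^2 + x*(5*d + 8) - 10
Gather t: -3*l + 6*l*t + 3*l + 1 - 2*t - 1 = t*(6*l - 2)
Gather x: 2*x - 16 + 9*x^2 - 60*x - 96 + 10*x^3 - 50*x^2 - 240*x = 10*x^3 - 41*x^2 - 298*x - 112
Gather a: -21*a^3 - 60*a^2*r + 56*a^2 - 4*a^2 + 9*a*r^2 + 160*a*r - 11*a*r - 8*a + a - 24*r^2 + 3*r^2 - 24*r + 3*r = -21*a^3 + a^2*(52 - 60*r) + a*(9*r^2 + 149*r - 7) - 21*r^2 - 21*r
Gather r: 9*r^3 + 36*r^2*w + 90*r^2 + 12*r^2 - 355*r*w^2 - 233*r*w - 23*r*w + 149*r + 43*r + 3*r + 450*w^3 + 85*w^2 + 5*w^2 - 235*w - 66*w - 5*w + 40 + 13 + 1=9*r^3 + r^2*(36*w + 102) + r*(-355*w^2 - 256*w + 195) + 450*w^3 + 90*w^2 - 306*w + 54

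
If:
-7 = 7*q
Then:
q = -1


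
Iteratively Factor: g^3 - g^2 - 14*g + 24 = (g - 2)*(g^2 + g - 12) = (g - 2)*(g + 4)*(g - 3)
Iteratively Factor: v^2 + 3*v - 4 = (v - 1)*(v + 4)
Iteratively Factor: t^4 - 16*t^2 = (t + 4)*(t^3 - 4*t^2) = (t - 4)*(t + 4)*(t^2) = t*(t - 4)*(t + 4)*(t)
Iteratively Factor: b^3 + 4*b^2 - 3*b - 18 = (b - 2)*(b^2 + 6*b + 9) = (b - 2)*(b + 3)*(b + 3)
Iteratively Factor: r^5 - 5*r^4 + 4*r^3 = (r - 1)*(r^4 - 4*r^3) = r*(r - 1)*(r^3 - 4*r^2) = r^2*(r - 1)*(r^2 - 4*r) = r^3*(r - 1)*(r - 4)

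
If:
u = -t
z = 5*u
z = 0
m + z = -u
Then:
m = 0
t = 0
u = 0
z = 0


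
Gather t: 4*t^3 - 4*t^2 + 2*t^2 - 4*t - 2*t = 4*t^3 - 2*t^2 - 6*t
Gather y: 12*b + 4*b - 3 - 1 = 16*b - 4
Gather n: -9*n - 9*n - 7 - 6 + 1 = -18*n - 12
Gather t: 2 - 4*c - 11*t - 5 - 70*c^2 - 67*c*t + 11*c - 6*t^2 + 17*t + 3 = -70*c^2 + 7*c - 6*t^2 + t*(6 - 67*c)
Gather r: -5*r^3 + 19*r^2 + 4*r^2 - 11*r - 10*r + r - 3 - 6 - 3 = -5*r^3 + 23*r^2 - 20*r - 12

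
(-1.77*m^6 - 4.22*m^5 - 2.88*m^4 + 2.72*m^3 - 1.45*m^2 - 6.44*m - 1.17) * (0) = 0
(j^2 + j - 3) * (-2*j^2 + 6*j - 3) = -2*j^4 + 4*j^3 + 9*j^2 - 21*j + 9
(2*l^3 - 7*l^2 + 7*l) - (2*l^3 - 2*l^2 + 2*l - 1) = -5*l^2 + 5*l + 1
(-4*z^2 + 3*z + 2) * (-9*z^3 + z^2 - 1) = 36*z^5 - 31*z^4 - 15*z^3 + 6*z^2 - 3*z - 2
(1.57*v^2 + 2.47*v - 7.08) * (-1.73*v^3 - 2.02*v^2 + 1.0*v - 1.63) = -2.7161*v^5 - 7.4445*v^4 + 8.829*v^3 + 14.2125*v^2 - 11.1061*v + 11.5404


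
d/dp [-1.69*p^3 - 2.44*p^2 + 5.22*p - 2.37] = -5.07*p^2 - 4.88*p + 5.22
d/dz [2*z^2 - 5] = 4*z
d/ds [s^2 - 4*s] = 2*s - 4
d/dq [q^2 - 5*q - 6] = 2*q - 5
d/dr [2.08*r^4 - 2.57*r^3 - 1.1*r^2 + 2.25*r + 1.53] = 8.32*r^3 - 7.71*r^2 - 2.2*r + 2.25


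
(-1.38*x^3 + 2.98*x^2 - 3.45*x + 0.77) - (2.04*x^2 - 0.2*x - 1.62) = -1.38*x^3 + 0.94*x^2 - 3.25*x + 2.39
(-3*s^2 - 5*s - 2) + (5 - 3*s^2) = -6*s^2 - 5*s + 3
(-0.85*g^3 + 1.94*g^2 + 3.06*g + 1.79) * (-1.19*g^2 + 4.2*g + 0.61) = 1.0115*g^5 - 5.8786*g^4 + 3.9881*g^3 + 11.9053*g^2 + 9.3846*g + 1.0919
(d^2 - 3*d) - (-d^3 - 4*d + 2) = d^3 + d^2 + d - 2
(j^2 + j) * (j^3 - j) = j^5 + j^4 - j^3 - j^2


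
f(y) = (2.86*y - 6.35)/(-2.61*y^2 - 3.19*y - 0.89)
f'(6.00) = 0.00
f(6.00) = -0.09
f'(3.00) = -0.05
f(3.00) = -0.07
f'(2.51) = -0.09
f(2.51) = -0.03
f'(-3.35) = 0.45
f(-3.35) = 0.82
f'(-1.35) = 19.79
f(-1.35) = 7.62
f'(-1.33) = 21.58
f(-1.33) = 8.03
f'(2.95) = -0.05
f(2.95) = -0.06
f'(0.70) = -2.19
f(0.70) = 0.99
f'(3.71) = -0.02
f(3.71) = -0.09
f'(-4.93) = 0.14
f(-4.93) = 0.42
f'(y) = (2.86*y - 6.35)*(5.22*y + 3.19)/(-2.61*y^2 - 3.19*y - 0.89)^2 + 2.86/(-2.61*y^2 - 3.19*y - 0.89)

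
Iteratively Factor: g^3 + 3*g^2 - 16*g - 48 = (g - 4)*(g^2 + 7*g + 12) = (g - 4)*(g + 4)*(g + 3)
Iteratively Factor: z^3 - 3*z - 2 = (z + 1)*(z^2 - z - 2) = (z + 1)^2*(z - 2)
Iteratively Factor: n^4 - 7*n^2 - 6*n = (n + 1)*(n^3 - n^2 - 6*n) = (n - 3)*(n + 1)*(n^2 + 2*n) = n*(n - 3)*(n + 1)*(n + 2)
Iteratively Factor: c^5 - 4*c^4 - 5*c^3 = (c - 5)*(c^4 + c^3) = c*(c - 5)*(c^3 + c^2) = c*(c - 5)*(c + 1)*(c^2) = c^2*(c - 5)*(c + 1)*(c)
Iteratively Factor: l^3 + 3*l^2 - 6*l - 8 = (l - 2)*(l^2 + 5*l + 4) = (l - 2)*(l + 4)*(l + 1)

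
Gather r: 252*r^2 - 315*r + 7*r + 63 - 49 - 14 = 252*r^2 - 308*r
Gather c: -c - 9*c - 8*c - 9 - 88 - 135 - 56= -18*c - 288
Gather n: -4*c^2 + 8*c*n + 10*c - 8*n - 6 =-4*c^2 + 10*c + n*(8*c - 8) - 6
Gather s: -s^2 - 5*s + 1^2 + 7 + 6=-s^2 - 5*s + 14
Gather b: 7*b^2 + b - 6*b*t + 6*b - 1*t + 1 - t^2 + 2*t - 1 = 7*b^2 + b*(7 - 6*t) - t^2 + t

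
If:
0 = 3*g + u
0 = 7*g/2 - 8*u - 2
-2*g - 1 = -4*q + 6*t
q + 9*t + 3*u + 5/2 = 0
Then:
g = 4/55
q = -1/55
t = -67/330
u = -12/55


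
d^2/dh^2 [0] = 0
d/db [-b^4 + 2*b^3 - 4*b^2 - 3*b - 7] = -4*b^3 + 6*b^2 - 8*b - 3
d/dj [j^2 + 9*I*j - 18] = 2*j + 9*I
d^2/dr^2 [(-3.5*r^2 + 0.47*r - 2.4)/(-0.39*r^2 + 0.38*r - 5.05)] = (0.894426000000001*r^3 - 39.16926*r^2 + 3.41991*r + 167.95316)/(0.059319*r^6 - 0.173394*r^5 + 2.473263*r^4 - 4.545332*r^3 + 32.025585*r^2 - 29.07285*r + 128.787625)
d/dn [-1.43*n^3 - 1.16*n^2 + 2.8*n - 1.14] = -4.29*n^2 - 2.32*n + 2.8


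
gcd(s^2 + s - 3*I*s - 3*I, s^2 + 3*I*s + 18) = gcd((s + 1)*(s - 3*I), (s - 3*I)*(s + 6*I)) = s - 3*I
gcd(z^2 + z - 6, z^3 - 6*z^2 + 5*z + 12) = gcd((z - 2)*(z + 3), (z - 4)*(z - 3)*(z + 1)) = 1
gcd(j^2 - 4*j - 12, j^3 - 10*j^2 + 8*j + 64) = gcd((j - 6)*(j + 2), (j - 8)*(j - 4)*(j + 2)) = j + 2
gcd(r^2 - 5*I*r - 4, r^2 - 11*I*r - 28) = r - 4*I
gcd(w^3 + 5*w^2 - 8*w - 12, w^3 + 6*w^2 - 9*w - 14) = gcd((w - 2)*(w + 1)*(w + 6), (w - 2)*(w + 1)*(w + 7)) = w^2 - w - 2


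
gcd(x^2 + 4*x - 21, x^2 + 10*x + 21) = x + 7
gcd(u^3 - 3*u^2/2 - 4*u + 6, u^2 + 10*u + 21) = 1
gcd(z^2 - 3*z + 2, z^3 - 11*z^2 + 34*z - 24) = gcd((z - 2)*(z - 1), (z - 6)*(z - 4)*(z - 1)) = z - 1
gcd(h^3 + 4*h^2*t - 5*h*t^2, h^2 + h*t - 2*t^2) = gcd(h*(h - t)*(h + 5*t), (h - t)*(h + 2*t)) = -h + t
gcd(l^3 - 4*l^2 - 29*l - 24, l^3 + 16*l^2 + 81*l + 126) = l + 3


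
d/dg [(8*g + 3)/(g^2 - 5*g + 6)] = (-8*g^2 - 6*g + 63)/(g^4 - 10*g^3 + 37*g^2 - 60*g + 36)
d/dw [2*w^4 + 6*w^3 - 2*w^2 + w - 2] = 8*w^3 + 18*w^2 - 4*w + 1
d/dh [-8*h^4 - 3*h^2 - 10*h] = -32*h^3 - 6*h - 10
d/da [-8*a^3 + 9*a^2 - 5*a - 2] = -24*a^2 + 18*a - 5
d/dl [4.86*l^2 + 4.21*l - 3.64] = 9.72*l + 4.21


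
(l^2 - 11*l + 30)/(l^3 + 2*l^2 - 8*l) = (l^2 - 11*l + 30)/(l*(l^2 + 2*l - 8))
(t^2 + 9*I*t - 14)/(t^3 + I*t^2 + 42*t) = (t + 2*I)/(t*(t - 6*I))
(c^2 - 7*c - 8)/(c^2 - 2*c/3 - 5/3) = 3*(c - 8)/(3*c - 5)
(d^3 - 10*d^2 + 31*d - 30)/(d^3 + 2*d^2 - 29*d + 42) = (d - 5)/(d + 7)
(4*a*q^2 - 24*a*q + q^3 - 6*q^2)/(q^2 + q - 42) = q*(4*a + q)/(q + 7)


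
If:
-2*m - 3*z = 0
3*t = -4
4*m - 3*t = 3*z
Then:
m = -2/3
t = -4/3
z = 4/9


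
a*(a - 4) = a^2 - 4*a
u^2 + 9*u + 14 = (u + 2)*(u + 7)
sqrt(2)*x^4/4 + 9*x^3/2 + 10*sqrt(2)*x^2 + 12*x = x*(x/2 + sqrt(2))*(x + 6*sqrt(2))*(sqrt(2)*x/2 + 1)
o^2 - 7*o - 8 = (o - 8)*(o + 1)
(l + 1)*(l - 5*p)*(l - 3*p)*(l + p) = l^4 - 7*l^3*p + l^3 + 7*l^2*p^2 - 7*l^2*p + 15*l*p^3 + 7*l*p^2 + 15*p^3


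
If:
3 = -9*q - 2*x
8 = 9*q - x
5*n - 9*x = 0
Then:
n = -33/5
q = 13/27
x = -11/3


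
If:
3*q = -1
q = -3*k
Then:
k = 1/9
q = -1/3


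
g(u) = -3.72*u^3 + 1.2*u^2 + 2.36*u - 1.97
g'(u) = -11.16*u^2 + 2.4*u + 2.36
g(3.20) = -104.03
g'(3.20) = -104.24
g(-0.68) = -1.85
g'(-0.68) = -4.43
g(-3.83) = 215.59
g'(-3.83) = -170.54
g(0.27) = -1.32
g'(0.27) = 2.19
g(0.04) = -1.87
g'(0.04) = 2.44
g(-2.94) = 96.00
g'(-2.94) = -101.16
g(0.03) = -1.90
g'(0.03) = 2.42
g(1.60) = -10.36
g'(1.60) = -22.37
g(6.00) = -748.13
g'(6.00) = -385.00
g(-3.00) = 102.19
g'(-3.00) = -105.28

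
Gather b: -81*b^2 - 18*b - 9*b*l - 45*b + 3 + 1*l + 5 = -81*b^2 + b*(-9*l - 63) + l + 8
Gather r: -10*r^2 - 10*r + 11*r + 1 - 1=-10*r^2 + r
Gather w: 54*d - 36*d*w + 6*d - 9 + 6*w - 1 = 60*d + w*(6 - 36*d) - 10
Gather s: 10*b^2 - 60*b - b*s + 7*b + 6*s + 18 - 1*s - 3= 10*b^2 - 53*b + s*(5 - b) + 15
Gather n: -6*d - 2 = -6*d - 2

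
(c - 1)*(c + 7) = c^2 + 6*c - 7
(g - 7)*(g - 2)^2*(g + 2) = g^4 - 9*g^3 + 10*g^2 + 36*g - 56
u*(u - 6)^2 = u^3 - 12*u^2 + 36*u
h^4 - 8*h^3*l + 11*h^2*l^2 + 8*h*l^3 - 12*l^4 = (h - 6*l)*(h - 2*l)*(h - l)*(h + l)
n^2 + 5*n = n*(n + 5)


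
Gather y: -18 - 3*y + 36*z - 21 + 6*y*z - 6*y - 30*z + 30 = y*(6*z - 9) + 6*z - 9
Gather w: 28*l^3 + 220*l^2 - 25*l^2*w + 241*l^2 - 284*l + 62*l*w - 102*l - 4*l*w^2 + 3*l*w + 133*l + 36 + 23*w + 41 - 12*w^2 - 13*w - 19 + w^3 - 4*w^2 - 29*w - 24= 28*l^3 + 461*l^2 - 253*l + w^3 + w^2*(-4*l - 16) + w*(-25*l^2 + 65*l - 19) + 34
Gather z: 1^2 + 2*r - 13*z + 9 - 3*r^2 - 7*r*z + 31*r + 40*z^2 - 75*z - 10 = -3*r^2 + 33*r + 40*z^2 + z*(-7*r - 88)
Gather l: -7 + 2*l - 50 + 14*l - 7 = 16*l - 64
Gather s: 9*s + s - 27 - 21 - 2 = 10*s - 50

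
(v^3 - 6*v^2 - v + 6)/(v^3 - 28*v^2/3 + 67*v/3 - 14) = 3*(v + 1)/(3*v - 7)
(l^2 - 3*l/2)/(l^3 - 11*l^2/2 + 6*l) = 1/(l - 4)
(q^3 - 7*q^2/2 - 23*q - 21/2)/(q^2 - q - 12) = (2*q^2 - 13*q - 7)/(2*(q - 4))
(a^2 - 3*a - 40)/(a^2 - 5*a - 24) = (a + 5)/(a + 3)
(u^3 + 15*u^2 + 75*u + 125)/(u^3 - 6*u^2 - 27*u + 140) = (u^2 + 10*u + 25)/(u^2 - 11*u + 28)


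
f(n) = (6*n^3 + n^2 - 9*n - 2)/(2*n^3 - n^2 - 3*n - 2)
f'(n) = (-6*n^2 + 2*n + 3)*(6*n^3 + n^2 - 9*n - 2)/(2*n^3 - n^2 - 3*n - 2)^2 + (18*n^2 + 2*n - 9)/(2*n^3 - n^2 - 3*n - 2) = 4*(-2*n^4 - 9*n^2 - 2*n + 3)/(4*n^6 - 4*n^5 - 11*n^4 - 2*n^3 + 13*n^2 + 12*n + 4)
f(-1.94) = 1.69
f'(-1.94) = -1.05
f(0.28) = 1.50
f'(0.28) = 0.83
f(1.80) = 19.56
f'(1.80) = -193.62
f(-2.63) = 2.15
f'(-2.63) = -0.43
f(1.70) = -91.88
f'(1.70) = -6411.99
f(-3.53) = 2.41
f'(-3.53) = -0.20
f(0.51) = 1.57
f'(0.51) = -0.16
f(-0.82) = -2.09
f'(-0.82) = -5.36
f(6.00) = 3.39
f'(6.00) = -0.08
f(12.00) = 3.18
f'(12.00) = -0.02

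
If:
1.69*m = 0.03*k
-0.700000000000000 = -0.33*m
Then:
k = 119.49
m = 2.12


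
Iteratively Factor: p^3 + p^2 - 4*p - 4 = (p + 2)*(p^2 - p - 2) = (p + 1)*(p + 2)*(p - 2)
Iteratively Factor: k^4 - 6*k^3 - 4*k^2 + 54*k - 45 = (k - 3)*(k^3 - 3*k^2 - 13*k + 15) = (k - 3)*(k - 1)*(k^2 - 2*k - 15) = (k - 3)*(k - 1)*(k + 3)*(k - 5)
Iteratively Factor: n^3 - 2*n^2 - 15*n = (n - 5)*(n^2 + 3*n) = n*(n - 5)*(n + 3)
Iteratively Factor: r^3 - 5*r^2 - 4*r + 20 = (r - 5)*(r^2 - 4) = (r - 5)*(r - 2)*(r + 2)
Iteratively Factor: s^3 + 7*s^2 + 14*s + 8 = (s + 2)*(s^2 + 5*s + 4) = (s + 2)*(s + 4)*(s + 1)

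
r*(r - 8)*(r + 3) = r^3 - 5*r^2 - 24*r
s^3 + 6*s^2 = s^2*(s + 6)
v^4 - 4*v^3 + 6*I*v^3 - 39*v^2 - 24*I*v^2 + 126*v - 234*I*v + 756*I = (v - 7)*(v - 3)*(v + 6)*(v + 6*I)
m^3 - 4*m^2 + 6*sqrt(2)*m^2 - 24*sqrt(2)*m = m*(m - 4)*(m + 6*sqrt(2))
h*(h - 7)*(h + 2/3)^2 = h^4 - 17*h^3/3 - 80*h^2/9 - 28*h/9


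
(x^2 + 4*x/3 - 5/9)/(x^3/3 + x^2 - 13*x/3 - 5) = (9*x^2 + 12*x - 5)/(3*(x^3 + 3*x^2 - 13*x - 15))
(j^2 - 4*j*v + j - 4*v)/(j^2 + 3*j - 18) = (j^2 - 4*j*v + j - 4*v)/(j^2 + 3*j - 18)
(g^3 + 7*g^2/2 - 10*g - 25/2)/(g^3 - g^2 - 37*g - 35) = (g - 5/2)/(g - 7)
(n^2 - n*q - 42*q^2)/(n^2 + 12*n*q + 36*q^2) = (n - 7*q)/(n + 6*q)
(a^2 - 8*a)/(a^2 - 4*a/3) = 3*(a - 8)/(3*a - 4)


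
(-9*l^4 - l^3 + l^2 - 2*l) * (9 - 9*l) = 81*l^5 - 72*l^4 - 18*l^3 + 27*l^2 - 18*l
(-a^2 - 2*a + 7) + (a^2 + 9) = 16 - 2*a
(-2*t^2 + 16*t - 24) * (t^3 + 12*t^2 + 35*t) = -2*t^5 - 8*t^4 + 98*t^3 + 272*t^2 - 840*t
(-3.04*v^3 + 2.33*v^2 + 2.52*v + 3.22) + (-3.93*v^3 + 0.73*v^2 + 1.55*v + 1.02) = -6.97*v^3 + 3.06*v^2 + 4.07*v + 4.24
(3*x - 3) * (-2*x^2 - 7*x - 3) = -6*x^3 - 15*x^2 + 12*x + 9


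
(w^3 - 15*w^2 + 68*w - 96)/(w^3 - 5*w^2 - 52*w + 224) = (w - 3)/(w + 7)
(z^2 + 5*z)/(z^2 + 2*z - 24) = z*(z + 5)/(z^2 + 2*z - 24)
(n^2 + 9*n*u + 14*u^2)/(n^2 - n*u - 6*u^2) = (-n - 7*u)/(-n + 3*u)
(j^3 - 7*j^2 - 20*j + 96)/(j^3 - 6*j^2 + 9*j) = (j^2 - 4*j - 32)/(j*(j - 3))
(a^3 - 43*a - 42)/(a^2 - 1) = (a^2 - a - 42)/(a - 1)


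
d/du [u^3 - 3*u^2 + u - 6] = 3*u^2 - 6*u + 1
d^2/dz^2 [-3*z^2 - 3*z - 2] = -6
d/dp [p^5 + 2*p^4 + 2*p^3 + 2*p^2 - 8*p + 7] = 5*p^4 + 8*p^3 + 6*p^2 + 4*p - 8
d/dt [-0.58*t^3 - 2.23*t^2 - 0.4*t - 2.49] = -1.74*t^2 - 4.46*t - 0.4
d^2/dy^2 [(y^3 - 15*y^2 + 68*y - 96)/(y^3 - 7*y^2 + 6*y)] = 4*(-4*y^6 + 93*y^5 - 867*y^4 + 3853*y^3 - 7920*y^2 + 6048*y - 1728)/(y^3*(y^6 - 21*y^5 + 165*y^4 - 595*y^3 + 990*y^2 - 756*y + 216))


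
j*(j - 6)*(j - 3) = j^3 - 9*j^2 + 18*j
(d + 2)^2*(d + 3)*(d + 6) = d^4 + 13*d^3 + 58*d^2 + 108*d + 72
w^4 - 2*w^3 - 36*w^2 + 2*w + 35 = (w - 7)*(w - 1)*(w + 1)*(w + 5)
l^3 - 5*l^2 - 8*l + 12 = (l - 6)*(l - 1)*(l + 2)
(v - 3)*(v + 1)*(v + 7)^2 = v^4 + 12*v^3 + 18*v^2 - 140*v - 147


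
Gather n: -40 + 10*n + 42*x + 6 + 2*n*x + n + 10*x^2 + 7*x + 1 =n*(2*x + 11) + 10*x^2 + 49*x - 33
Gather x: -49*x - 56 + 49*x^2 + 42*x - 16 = 49*x^2 - 7*x - 72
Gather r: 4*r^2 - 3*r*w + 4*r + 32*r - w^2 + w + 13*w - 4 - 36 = 4*r^2 + r*(36 - 3*w) - w^2 + 14*w - 40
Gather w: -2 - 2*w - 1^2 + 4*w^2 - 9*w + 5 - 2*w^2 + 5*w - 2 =2*w^2 - 6*w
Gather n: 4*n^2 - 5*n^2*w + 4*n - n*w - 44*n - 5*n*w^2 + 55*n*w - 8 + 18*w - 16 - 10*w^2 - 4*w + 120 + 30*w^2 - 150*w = n^2*(4 - 5*w) + n*(-5*w^2 + 54*w - 40) + 20*w^2 - 136*w + 96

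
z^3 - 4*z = z*(z - 2)*(z + 2)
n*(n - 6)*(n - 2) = n^3 - 8*n^2 + 12*n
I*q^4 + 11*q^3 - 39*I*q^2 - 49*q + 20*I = (q - 5*I)*(q - 4*I)*(q - I)*(I*q + 1)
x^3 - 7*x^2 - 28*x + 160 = (x - 8)*(x - 4)*(x + 5)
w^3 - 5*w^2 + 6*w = w*(w - 3)*(w - 2)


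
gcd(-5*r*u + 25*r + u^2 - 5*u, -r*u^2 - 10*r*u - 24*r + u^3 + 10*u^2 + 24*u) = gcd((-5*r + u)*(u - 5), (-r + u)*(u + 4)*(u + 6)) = 1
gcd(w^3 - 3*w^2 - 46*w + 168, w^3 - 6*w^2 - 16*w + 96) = w^2 - 10*w + 24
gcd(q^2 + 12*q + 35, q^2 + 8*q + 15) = q + 5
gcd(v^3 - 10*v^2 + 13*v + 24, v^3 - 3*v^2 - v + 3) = v^2 - 2*v - 3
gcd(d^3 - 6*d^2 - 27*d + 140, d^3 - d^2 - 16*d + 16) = d - 4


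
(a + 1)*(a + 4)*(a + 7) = a^3 + 12*a^2 + 39*a + 28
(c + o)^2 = c^2 + 2*c*o + o^2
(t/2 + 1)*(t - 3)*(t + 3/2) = t^3/2 + t^2/4 - 15*t/4 - 9/2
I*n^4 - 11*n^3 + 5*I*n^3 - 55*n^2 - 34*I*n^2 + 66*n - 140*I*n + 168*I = (n + 6)*(n + 4*I)*(n + 7*I)*(I*n - I)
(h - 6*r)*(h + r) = h^2 - 5*h*r - 6*r^2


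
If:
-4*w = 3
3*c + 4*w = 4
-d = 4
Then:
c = 7/3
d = -4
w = -3/4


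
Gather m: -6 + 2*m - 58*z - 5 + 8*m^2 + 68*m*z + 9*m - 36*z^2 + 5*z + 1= 8*m^2 + m*(68*z + 11) - 36*z^2 - 53*z - 10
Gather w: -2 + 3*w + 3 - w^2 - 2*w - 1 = -w^2 + w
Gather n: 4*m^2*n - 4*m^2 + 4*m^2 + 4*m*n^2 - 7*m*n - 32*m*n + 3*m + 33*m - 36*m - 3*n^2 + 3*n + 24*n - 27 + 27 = n^2*(4*m - 3) + n*(4*m^2 - 39*m + 27)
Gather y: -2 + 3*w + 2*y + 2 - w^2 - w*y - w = -w^2 + 2*w + y*(2 - w)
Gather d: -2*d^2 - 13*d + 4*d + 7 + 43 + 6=-2*d^2 - 9*d + 56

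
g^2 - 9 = (g - 3)*(g + 3)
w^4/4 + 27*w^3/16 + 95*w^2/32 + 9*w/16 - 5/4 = (w/4 + 1)*(w - 1/2)*(w + 5/4)*(w + 2)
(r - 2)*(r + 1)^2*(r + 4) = r^4 + 4*r^3 - 3*r^2 - 14*r - 8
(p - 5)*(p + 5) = p^2 - 25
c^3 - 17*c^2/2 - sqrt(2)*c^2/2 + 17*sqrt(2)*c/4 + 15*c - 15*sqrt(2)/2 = (c - 6)*(c - 5/2)*(c - sqrt(2)/2)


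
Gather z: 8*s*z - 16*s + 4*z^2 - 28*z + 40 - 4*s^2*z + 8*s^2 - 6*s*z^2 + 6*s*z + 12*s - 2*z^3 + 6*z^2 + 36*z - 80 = 8*s^2 - 4*s - 2*z^3 + z^2*(10 - 6*s) + z*(-4*s^2 + 14*s + 8) - 40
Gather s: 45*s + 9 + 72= 45*s + 81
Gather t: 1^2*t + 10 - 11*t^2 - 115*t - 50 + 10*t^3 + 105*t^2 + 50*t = 10*t^3 + 94*t^2 - 64*t - 40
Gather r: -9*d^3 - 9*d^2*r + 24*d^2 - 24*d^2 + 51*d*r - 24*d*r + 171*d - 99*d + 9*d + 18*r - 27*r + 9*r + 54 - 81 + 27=-9*d^3 + 81*d + r*(-9*d^2 + 27*d)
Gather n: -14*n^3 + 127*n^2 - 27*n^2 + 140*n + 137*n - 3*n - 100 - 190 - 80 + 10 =-14*n^3 + 100*n^2 + 274*n - 360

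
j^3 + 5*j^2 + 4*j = j*(j + 1)*(j + 4)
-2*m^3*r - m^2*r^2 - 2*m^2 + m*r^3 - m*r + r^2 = (-2*m + r)*(m + r)*(m*r + 1)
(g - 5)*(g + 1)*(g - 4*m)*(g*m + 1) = g^4*m - 4*g^3*m^2 - 4*g^3*m + g^3 + 16*g^2*m^2 - 9*g^2*m - 4*g^2 + 20*g*m^2 + 16*g*m - 5*g + 20*m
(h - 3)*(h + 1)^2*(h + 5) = h^4 + 4*h^3 - 10*h^2 - 28*h - 15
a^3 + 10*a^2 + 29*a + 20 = (a + 1)*(a + 4)*(a + 5)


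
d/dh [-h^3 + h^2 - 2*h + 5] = -3*h^2 + 2*h - 2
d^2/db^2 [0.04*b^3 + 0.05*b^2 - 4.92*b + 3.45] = 0.24*b + 0.1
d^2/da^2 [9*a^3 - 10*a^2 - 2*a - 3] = 54*a - 20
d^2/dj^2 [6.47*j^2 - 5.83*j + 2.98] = 12.9400000000000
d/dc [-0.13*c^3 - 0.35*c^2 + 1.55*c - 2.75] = -0.39*c^2 - 0.7*c + 1.55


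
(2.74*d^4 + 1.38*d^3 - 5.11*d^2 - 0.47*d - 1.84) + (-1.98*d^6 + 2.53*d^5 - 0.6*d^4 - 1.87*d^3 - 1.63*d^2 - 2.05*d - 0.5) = -1.98*d^6 + 2.53*d^5 + 2.14*d^4 - 0.49*d^3 - 6.74*d^2 - 2.52*d - 2.34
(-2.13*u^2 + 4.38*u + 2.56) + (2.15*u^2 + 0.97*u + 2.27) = 0.02*u^2 + 5.35*u + 4.83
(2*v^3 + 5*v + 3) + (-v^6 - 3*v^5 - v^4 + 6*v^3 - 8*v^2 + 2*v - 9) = -v^6 - 3*v^5 - v^4 + 8*v^3 - 8*v^2 + 7*v - 6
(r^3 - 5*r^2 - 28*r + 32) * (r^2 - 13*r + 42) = r^5 - 18*r^4 + 79*r^3 + 186*r^2 - 1592*r + 1344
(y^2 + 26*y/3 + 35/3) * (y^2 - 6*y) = y^4 + 8*y^3/3 - 121*y^2/3 - 70*y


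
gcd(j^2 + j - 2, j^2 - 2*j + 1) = j - 1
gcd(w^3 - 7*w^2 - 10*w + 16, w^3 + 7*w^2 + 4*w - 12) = w^2 + w - 2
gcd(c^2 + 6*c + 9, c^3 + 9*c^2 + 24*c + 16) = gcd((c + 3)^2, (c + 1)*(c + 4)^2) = 1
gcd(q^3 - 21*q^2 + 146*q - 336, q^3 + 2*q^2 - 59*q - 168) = q - 8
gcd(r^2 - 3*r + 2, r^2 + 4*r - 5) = r - 1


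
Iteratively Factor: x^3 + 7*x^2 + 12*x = (x)*(x^2 + 7*x + 12) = x*(x + 4)*(x + 3)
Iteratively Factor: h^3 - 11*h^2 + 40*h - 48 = (h - 3)*(h^2 - 8*h + 16) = (h - 4)*(h - 3)*(h - 4)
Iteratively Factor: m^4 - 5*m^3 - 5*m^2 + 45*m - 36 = (m + 3)*(m^3 - 8*m^2 + 19*m - 12) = (m - 4)*(m + 3)*(m^2 - 4*m + 3) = (m - 4)*(m - 1)*(m + 3)*(m - 3)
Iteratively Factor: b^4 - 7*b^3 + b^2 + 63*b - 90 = (b + 3)*(b^3 - 10*b^2 + 31*b - 30) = (b - 2)*(b + 3)*(b^2 - 8*b + 15) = (b - 3)*(b - 2)*(b + 3)*(b - 5)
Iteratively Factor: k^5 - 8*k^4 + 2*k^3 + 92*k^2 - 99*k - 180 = (k - 5)*(k^4 - 3*k^3 - 13*k^2 + 27*k + 36) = (k - 5)*(k + 1)*(k^3 - 4*k^2 - 9*k + 36) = (k - 5)*(k + 1)*(k + 3)*(k^2 - 7*k + 12) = (k - 5)*(k - 4)*(k + 1)*(k + 3)*(k - 3)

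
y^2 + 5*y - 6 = (y - 1)*(y + 6)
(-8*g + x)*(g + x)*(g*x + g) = -8*g^3*x - 8*g^3 - 7*g^2*x^2 - 7*g^2*x + g*x^3 + g*x^2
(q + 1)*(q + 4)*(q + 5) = q^3 + 10*q^2 + 29*q + 20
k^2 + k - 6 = (k - 2)*(k + 3)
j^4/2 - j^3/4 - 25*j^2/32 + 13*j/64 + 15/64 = (j/2 + 1/4)*(j - 5/4)*(j - 3/4)*(j + 1)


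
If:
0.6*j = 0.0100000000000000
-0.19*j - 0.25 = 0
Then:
No Solution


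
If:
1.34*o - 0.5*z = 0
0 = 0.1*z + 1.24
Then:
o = -4.63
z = -12.40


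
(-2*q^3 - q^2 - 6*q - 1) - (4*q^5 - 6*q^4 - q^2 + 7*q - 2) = -4*q^5 + 6*q^4 - 2*q^3 - 13*q + 1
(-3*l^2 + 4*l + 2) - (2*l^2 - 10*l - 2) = -5*l^2 + 14*l + 4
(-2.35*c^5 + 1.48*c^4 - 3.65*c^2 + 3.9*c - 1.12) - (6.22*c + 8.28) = -2.35*c^5 + 1.48*c^4 - 3.65*c^2 - 2.32*c - 9.4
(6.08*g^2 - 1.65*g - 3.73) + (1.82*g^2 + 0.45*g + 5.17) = 7.9*g^2 - 1.2*g + 1.44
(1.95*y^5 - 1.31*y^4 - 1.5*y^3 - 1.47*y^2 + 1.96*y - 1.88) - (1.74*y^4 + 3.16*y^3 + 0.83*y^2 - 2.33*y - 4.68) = 1.95*y^5 - 3.05*y^4 - 4.66*y^3 - 2.3*y^2 + 4.29*y + 2.8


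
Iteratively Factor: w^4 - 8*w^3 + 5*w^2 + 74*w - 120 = (w - 2)*(w^3 - 6*w^2 - 7*w + 60) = (w - 4)*(w - 2)*(w^2 - 2*w - 15) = (w - 4)*(w - 2)*(w + 3)*(w - 5)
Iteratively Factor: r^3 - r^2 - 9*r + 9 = (r - 1)*(r^2 - 9) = (r - 1)*(r + 3)*(r - 3)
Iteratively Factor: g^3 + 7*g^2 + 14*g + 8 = (g + 1)*(g^2 + 6*g + 8) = (g + 1)*(g + 2)*(g + 4)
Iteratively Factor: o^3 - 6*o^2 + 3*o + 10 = (o - 5)*(o^2 - o - 2) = (o - 5)*(o - 2)*(o + 1)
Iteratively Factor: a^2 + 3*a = (a)*(a + 3)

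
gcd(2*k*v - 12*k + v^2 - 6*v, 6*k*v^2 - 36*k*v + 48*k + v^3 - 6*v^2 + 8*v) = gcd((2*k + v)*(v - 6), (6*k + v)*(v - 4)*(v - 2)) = 1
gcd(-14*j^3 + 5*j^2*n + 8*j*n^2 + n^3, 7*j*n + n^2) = 7*j + n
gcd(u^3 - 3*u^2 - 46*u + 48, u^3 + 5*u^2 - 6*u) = u^2 + 5*u - 6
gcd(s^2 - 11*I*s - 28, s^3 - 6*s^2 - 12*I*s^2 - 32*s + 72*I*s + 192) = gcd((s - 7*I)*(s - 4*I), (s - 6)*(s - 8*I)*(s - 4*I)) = s - 4*I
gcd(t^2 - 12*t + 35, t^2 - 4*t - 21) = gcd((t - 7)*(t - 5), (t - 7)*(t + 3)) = t - 7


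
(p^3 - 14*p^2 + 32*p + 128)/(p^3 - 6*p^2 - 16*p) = (p - 8)/p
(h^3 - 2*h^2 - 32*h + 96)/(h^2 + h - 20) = (h^2 + 2*h - 24)/(h + 5)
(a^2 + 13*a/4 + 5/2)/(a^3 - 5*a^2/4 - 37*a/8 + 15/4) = 2*(4*a + 5)/(8*a^2 - 26*a + 15)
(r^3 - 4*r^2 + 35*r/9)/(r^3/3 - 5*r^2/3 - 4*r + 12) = r*(9*r^2 - 36*r + 35)/(3*(r^3 - 5*r^2 - 12*r + 36))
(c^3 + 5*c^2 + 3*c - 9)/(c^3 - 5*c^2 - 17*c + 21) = (c + 3)/(c - 7)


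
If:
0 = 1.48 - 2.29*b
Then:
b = 0.65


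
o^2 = o^2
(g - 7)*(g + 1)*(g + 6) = g^3 - 43*g - 42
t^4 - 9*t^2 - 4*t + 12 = (t - 3)*(t - 1)*(t + 2)^2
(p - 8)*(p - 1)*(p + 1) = p^3 - 8*p^2 - p + 8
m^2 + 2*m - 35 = (m - 5)*(m + 7)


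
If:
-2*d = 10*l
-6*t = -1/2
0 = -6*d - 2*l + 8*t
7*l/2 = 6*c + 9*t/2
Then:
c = -11/144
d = 5/42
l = -1/42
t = 1/12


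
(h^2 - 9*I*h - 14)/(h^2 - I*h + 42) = (h - 2*I)/(h + 6*I)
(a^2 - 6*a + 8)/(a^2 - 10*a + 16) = (a - 4)/(a - 8)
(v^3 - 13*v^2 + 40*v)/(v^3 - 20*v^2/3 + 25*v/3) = 3*(v - 8)/(3*v - 5)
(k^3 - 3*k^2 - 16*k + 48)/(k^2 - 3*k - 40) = (-k^3 + 3*k^2 + 16*k - 48)/(-k^2 + 3*k + 40)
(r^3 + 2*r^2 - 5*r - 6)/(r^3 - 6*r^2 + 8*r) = (r^2 + 4*r + 3)/(r*(r - 4))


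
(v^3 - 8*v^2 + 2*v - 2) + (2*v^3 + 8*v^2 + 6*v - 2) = 3*v^3 + 8*v - 4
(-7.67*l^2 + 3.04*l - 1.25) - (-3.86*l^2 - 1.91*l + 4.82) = -3.81*l^2 + 4.95*l - 6.07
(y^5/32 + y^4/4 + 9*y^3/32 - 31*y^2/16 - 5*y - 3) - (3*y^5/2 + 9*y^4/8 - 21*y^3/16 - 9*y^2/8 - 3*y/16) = -47*y^5/32 - 7*y^4/8 + 51*y^3/32 - 13*y^2/16 - 77*y/16 - 3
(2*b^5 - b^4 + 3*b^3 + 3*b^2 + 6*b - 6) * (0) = 0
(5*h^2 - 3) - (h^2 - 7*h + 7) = 4*h^2 + 7*h - 10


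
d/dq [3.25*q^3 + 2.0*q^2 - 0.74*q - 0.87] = 9.75*q^2 + 4.0*q - 0.74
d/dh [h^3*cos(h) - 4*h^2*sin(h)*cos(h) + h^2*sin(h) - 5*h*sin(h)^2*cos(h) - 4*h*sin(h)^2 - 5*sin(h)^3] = -h^3*sin(h) + 8*h^2*sin(h)^2 + 4*h^2*cos(h) - 4*h^2 + 15*h*sin(h)^3 - 16*h*sin(h)*cos(h) - 8*h*sin(h) - 20*sin(h)^2*cos(h) - 4*sin(h)^2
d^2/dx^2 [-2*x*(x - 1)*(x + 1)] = -12*x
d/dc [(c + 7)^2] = 2*c + 14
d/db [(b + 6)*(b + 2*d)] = 2*b + 2*d + 6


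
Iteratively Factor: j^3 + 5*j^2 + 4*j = (j)*(j^2 + 5*j + 4) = j*(j + 1)*(j + 4)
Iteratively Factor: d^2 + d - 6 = (d + 3)*(d - 2)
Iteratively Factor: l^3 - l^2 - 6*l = (l - 3)*(l^2 + 2*l) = (l - 3)*(l + 2)*(l)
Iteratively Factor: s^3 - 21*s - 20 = (s - 5)*(s^2 + 5*s + 4) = (s - 5)*(s + 4)*(s + 1)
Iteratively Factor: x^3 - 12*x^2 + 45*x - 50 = (x - 2)*(x^2 - 10*x + 25) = (x - 5)*(x - 2)*(x - 5)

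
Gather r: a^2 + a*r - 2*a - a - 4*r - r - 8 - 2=a^2 - 3*a + r*(a - 5) - 10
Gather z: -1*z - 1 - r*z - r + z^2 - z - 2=-r + z^2 + z*(-r - 2) - 3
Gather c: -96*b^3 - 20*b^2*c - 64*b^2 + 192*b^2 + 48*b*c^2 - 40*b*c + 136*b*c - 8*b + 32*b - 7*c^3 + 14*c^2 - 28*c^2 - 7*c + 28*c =-96*b^3 + 128*b^2 + 24*b - 7*c^3 + c^2*(48*b - 14) + c*(-20*b^2 + 96*b + 21)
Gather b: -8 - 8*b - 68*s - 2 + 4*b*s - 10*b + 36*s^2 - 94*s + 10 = b*(4*s - 18) + 36*s^2 - 162*s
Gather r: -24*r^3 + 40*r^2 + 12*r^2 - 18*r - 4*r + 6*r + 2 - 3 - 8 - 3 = -24*r^3 + 52*r^2 - 16*r - 12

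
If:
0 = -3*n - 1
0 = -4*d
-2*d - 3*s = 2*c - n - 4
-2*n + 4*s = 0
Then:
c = 25/12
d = 0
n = -1/3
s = -1/6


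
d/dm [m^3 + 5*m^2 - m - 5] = 3*m^2 + 10*m - 1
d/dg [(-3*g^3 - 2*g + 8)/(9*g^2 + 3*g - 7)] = (-27*g^4 - 18*g^3 + 81*g^2 - 144*g - 10)/(81*g^4 + 54*g^3 - 117*g^2 - 42*g + 49)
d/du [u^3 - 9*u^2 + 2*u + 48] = 3*u^2 - 18*u + 2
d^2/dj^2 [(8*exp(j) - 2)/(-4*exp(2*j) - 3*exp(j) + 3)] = (-128*exp(4*j) + 224*exp(3*j) - 504*exp(2*j) + 42*exp(j) - 54)*exp(j)/(64*exp(6*j) + 144*exp(5*j) - 36*exp(4*j) - 189*exp(3*j) + 27*exp(2*j) + 81*exp(j) - 27)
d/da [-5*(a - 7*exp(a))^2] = 10*(a - 7*exp(a))*(7*exp(a) - 1)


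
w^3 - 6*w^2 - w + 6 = (w - 6)*(w - 1)*(w + 1)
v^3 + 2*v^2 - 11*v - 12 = (v - 3)*(v + 1)*(v + 4)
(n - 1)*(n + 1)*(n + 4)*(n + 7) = n^4 + 11*n^3 + 27*n^2 - 11*n - 28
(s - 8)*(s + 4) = s^2 - 4*s - 32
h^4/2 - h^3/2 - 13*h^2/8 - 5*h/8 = h*(h/2 + 1/2)*(h - 5/2)*(h + 1/2)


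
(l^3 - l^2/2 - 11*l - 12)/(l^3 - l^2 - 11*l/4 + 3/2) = 2*(l^2 - 2*l - 8)/(2*l^2 - 5*l + 2)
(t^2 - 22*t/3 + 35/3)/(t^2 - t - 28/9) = 3*(t - 5)/(3*t + 4)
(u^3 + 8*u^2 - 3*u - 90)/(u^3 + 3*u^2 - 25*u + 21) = (u^2 + 11*u + 30)/(u^2 + 6*u - 7)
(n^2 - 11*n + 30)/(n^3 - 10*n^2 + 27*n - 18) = (n - 5)/(n^2 - 4*n + 3)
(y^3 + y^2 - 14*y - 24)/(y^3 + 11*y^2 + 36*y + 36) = (y - 4)/(y + 6)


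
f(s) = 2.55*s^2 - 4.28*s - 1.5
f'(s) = 5.1*s - 4.28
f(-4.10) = 58.91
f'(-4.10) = -25.19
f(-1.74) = 13.67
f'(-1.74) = -13.15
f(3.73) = 18.01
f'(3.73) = 14.74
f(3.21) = 11.04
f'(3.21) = 12.09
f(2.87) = 7.22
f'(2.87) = 10.36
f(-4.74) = 76.08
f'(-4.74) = -28.45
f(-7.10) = 157.43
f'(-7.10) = -40.49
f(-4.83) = 78.66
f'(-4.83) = -28.91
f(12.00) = 314.34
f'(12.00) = 56.92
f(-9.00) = 243.57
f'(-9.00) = -50.18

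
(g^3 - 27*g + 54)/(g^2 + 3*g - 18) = g - 3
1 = 1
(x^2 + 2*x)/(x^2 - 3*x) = (x + 2)/(x - 3)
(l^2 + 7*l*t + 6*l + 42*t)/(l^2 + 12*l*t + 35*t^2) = (l + 6)/(l + 5*t)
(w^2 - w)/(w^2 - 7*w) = (w - 1)/(w - 7)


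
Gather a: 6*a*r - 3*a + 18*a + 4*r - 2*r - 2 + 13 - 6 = a*(6*r + 15) + 2*r + 5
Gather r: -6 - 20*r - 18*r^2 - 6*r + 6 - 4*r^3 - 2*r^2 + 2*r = -4*r^3 - 20*r^2 - 24*r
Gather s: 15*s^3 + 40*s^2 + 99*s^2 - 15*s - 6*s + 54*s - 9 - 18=15*s^3 + 139*s^2 + 33*s - 27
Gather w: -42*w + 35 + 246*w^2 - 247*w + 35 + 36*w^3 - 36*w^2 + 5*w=36*w^3 + 210*w^2 - 284*w + 70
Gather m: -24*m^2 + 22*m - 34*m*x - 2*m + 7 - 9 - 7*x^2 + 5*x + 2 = -24*m^2 + m*(20 - 34*x) - 7*x^2 + 5*x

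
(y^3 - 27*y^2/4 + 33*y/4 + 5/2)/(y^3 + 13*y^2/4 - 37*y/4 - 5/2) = (y - 5)/(y + 5)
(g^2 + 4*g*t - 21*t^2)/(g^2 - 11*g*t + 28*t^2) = (g^2 + 4*g*t - 21*t^2)/(g^2 - 11*g*t + 28*t^2)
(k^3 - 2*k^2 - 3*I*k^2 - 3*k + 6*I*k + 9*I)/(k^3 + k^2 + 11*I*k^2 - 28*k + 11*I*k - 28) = (k^2 - 3*k*(1 + I) + 9*I)/(k^2 + 11*I*k - 28)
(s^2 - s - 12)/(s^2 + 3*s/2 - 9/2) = 2*(s - 4)/(2*s - 3)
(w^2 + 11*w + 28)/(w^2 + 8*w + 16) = (w + 7)/(w + 4)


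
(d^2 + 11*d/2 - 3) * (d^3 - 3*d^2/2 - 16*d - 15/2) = d^5 + 4*d^4 - 109*d^3/4 - 91*d^2 + 27*d/4 + 45/2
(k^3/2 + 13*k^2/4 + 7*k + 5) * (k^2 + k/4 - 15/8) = k^5/2 + 27*k^4/8 + 55*k^3/8 + 21*k^2/32 - 95*k/8 - 75/8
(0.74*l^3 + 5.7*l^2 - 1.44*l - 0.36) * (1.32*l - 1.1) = 0.9768*l^4 + 6.71*l^3 - 8.1708*l^2 + 1.1088*l + 0.396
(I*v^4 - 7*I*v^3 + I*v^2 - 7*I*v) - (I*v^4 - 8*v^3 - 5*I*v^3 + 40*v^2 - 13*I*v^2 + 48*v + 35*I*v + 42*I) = 8*v^3 - 2*I*v^3 - 40*v^2 + 14*I*v^2 - 48*v - 42*I*v - 42*I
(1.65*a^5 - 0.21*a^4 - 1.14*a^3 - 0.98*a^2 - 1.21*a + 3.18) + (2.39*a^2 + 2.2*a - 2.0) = 1.65*a^5 - 0.21*a^4 - 1.14*a^3 + 1.41*a^2 + 0.99*a + 1.18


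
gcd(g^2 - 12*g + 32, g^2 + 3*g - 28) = g - 4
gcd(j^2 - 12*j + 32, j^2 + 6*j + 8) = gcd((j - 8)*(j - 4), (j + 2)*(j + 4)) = 1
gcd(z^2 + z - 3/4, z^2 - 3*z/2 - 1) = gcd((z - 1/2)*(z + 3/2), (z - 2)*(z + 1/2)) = 1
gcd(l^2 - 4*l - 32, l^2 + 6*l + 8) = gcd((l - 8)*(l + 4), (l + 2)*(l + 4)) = l + 4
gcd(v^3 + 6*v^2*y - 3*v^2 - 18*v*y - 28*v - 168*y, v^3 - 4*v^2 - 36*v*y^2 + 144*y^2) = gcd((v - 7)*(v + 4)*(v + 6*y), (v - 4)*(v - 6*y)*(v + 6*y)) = v + 6*y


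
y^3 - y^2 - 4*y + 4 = (y - 2)*(y - 1)*(y + 2)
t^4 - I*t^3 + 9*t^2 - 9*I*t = t*(t - 3*I)*(t - I)*(t + 3*I)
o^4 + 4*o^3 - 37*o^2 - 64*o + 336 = (o - 4)*(o - 3)*(o + 4)*(o + 7)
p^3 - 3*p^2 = p^2*(p - 3)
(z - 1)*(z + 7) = z^2 + 6*z - 7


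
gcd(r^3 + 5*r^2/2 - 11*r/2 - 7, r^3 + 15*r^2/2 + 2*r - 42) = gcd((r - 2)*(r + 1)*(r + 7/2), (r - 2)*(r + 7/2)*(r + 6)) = r^2 + 3*r/2 - 7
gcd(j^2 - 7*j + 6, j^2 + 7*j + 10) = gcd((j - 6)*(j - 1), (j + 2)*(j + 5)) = 1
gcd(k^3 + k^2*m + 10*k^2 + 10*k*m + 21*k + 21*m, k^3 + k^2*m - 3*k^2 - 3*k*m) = k + m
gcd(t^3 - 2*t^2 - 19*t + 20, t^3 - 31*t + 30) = t^2 - 6*t + 5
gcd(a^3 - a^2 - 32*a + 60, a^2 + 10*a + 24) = a + 6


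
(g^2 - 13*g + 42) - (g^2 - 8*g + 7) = 35 - 5*g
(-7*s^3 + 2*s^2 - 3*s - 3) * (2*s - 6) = -14*s^4 + 46*s^3 - 18*s^2 + 12*s + 18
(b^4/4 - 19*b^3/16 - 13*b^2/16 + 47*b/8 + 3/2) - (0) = b^4/4 - 19*b^3/16 - 13*b^2/16 + 47*b/8 + 3/2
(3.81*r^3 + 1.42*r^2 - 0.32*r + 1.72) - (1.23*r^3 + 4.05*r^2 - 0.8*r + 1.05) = 2.58*r^3 - 2.63*r^2 + 0.48*r + 0.67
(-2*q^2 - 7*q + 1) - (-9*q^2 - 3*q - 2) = 7*q^2 - 4*q + 3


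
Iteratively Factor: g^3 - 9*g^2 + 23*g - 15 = (g - 5)*(g^2 - 4*g + 3) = (g - 5)*(g - 1)*(g - 3)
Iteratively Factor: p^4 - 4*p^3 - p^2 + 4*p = (p - 4)*(p^3 - p) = p*(p - 4)*(p^2 - 1) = p*(p - 4)*(p + 1)*(p - 1)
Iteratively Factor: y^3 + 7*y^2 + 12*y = (y)*(y^2 + 7*y + 12) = y*(y + 4)*(y + 3)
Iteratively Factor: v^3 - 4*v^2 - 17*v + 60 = (v - 5)*(v^2 + v - 12) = (v - 5)*(v + 4)*(v - 3)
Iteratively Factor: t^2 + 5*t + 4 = (t + 4)*(t + 1)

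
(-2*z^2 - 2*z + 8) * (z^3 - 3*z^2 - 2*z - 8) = -2*z^5 + 4*z^4 + 18*z^3 - 4*z^2 - 64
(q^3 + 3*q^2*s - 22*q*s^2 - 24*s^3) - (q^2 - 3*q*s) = q^3 + 3*q^2*s - q^2 - 22*q*s^2 + 3*q*s - 24*s^3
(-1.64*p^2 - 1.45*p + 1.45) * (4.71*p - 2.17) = -7.7244*p^3 - 3.2707*p^2 + 9.976*p - 3.1465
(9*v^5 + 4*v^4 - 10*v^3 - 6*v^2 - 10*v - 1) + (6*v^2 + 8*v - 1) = 9*v^5 + 4*v^4 - 10*v^3 - 2*v - 2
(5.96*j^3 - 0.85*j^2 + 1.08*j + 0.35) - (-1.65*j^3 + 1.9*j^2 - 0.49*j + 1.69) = 7.61*j^3 - 2.75*j^2 + 1.57*j - 1.34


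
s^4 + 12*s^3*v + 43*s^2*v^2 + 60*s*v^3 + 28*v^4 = (s + v)*(s + 2*v)^2*(s + 7*v)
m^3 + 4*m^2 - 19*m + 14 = (m - 2)*(m - 1)*(m + 7)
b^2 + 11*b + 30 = (b + 5)*(b + 6)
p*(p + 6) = p^2 + 6*p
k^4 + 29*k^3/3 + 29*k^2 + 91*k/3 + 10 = (k + 2/3)*(k + 1)*(k + 3)*(k + 5)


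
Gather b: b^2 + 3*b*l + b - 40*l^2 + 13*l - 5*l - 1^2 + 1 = b^2 + b*(3*l + 1) - 40*l^2 + 8*l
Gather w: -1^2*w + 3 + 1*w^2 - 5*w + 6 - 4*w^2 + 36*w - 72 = -3*w^2 + 30*w - 63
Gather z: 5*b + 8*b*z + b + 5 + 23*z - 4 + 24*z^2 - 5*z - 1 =6*b + 24*z^2 + z*(8*b + 18)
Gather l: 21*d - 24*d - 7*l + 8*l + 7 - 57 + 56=-3*d + l + 6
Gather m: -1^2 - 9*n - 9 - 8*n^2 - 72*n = -8*n^2 - 81*n - 10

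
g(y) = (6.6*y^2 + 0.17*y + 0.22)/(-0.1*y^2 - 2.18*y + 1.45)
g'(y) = (0.2*y + 2.18)*(6.6*y^2 + 0.17*y + 0.22)/(-0.1*y^2 - 2.18*y + 1.45)^2 + (13.2*y + 0.17)/(-0.1*y^2 - 2.18*y + 1.45) = (-14.371*y^2 + 19.184*y + 0.7261)/(0.01*y^4 + 0.436*y^3 + 4.4624*y^2 - 6.322*y + 2.1025)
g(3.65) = -11.32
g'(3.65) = -1.96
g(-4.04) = 12.44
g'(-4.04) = -4.19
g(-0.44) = 0.60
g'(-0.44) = -1.84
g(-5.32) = 18.22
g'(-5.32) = -4.87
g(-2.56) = 6.75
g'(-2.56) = -3.51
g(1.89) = -7.97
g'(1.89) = -1.57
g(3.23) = -10.49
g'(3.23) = -1.98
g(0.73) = -19.83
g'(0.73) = 186.58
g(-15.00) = 127.27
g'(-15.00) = -25.94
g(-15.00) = 127.27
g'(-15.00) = -25.94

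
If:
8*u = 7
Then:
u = 7/8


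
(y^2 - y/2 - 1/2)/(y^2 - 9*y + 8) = (y + 1/2)/(y - 8)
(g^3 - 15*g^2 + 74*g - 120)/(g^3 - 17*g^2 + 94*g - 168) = (g - 5)/(g - 7)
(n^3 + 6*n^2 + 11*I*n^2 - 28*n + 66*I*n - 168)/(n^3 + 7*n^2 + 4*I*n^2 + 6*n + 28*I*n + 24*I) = (n + 7*I)/(n + 1)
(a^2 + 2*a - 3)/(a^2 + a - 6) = (a - 1)/(a - 2)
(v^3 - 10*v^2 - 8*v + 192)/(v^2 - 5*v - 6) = (v^2 - 4*v - 32)/(v + 1)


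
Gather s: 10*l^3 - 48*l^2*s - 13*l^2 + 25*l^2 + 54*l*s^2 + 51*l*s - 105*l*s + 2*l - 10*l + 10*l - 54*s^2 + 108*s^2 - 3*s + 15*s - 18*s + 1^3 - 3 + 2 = 10*l^3 + 12*l^2 + 2*l + s^2*(54*l + 54) + s*(-48*l^2 - 54*l - 6)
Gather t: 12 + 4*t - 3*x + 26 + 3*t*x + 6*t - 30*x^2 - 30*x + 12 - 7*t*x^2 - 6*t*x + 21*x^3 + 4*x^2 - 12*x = t*(-7*x^2 - 3*x + 10) + 21*x^3 - 26*x^2 - 45*x + 50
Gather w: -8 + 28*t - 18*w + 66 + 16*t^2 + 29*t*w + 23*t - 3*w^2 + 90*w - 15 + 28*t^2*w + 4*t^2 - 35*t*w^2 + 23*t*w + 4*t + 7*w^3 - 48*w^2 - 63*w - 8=20*t^2 + 55*t + 7*w^3 + w^2*(-35*t - 51) + w*(28*t^2 + 52*t + 9) + 35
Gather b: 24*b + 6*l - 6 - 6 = 24*b + 6*l - 12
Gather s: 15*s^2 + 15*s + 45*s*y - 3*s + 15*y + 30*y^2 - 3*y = 15*s^2 + s*(45*y + 12) + 30*y^2 + 12*y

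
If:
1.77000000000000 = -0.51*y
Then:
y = -3.47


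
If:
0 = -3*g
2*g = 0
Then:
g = 0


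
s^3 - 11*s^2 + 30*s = s*(s - 6)*(s - 5)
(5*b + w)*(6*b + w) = 30*b^2 + 11*b*w + w^2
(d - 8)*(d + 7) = d^2 - d - 56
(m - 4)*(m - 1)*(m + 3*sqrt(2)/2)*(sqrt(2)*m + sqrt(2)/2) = sqrt(2)*m^4 - 9*sqrt(2)*m^3/2 + 3*m^3 - 27*m^2/2 + 3*sqrt(2)*m^2/2 + 2*sqrt(2)*m + 9*m/2 + 6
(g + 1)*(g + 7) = g^2 + 8*g + 7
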